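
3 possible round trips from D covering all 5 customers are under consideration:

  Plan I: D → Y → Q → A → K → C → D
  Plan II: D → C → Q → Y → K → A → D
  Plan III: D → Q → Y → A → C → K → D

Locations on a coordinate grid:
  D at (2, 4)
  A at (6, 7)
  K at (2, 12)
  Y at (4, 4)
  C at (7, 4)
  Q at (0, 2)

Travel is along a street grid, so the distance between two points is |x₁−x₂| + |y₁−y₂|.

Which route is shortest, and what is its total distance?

40 — Plan III is the shortest.

Plan I: 2 + 6 + 11 + 9 + 13 + 5 = 46
Plan II: 5 + 9 + 6 + 10 + 9 + 7 = 46
Plan III: 4 + 6 + 5 + 4 + 13 + 8 = 40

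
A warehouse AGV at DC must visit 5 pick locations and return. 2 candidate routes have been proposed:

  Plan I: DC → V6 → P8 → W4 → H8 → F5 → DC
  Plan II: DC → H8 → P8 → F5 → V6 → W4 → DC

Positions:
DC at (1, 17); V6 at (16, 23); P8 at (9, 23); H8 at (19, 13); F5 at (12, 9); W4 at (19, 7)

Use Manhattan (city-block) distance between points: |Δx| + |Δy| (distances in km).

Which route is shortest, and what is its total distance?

Shortest is Plan I, total 90 km.

Plan I: 21 + 7 + 26 + 6 + 11 + 19 = 90
Plan II: 22 + 20 + 17 + 18 + 19 + 28 = 124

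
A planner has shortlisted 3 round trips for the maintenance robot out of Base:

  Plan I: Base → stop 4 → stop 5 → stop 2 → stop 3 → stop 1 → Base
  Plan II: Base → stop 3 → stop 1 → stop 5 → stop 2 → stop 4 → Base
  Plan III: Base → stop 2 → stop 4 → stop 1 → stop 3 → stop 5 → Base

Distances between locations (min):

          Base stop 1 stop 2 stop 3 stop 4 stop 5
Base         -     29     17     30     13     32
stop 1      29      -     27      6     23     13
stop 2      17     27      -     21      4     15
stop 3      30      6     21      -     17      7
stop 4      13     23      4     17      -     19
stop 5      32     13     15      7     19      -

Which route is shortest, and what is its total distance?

Shortest is Plan II, total 81 min.

Plan I: 13 + 19 + 15 + 21 + 6 + 29 = 103
Plan II: 30 + 6 + 13 + 15 + 4 + 13 = 81
Plan III: 17 + 4 + 23 + 6 + 7 + 32 = 89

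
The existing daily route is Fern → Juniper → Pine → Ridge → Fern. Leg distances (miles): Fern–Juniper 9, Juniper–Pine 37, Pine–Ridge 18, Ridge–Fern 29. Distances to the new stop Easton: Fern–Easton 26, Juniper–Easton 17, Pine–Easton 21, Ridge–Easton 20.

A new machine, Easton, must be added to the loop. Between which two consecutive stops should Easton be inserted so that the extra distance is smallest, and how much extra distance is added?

+1 miles — insert Easton between Juniper and Pine.

Insertion cost between consecutive stops i–j is d(i,Easton) + d(Easton,j) − d(i,j):
  between Fern and Juniper: 26 + 17 − 9 = 34
  between Juniper and Pine: 17 + 21 − 37 = 1
  between Pine and Ridge: 21 + 20 − 18 = 23
  between Ridge and Fern: 20 + 26 − 29 = 17
Cheapest insertion is between Juniper and Pine, adding 1.
New total = 93 + 1 = 94.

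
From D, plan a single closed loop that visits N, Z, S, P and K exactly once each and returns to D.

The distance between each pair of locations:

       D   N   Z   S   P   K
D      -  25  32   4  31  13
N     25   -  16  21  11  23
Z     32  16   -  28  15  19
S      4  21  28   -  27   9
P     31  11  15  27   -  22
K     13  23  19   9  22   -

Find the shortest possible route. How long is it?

There are 60 distinct closed tours to check (reversals are equivalent).
D - N - Z - S - P - K - D: 25+16+28+27+22+13 = 131
D - N - Z - S - K - P - D: 25+16+28+9+22+31 = 131
D - N - Z - P - S - K - D: 25+16+15+27+9+13 = 105
D - N - Z - P - K - S - D: 25+16+15+22+9+4 = 91
D - N - Z - K - S - P - D: 25+16+19+9+27+31 = 127
D - N - Z - K - P - S - D: 25+16+19+22+27+4 = 113
D - N - S - Z - P - K - D: 25+21+28+15+22+13 = 124
D - N - S - Z - K - P - D: 25+21+28+19+22+31 = 146
D - N - S - P - Z - K - D: 25+21+27+15+19+13 = 120
D - N - S - P - K - Z - D: 25+21+27+22+19+32 = 146
D - N - S - K - Z - P - D: 25+21+9+19+15+31 = 120
D - N - S - K - P - Z - D: 25+21+9+22+15+32 = 124
D - N - P - Z - S - K - D: 25+11+15+28+9+13 = 101
D - N - P - Z - K - S - D: 25+11+15+19+9+4 = 83
… (46 more)
The minimum is 83.
One optimal route: D → N → P → Z → K → S → D (or its reverse).

Minimum total distance: 83.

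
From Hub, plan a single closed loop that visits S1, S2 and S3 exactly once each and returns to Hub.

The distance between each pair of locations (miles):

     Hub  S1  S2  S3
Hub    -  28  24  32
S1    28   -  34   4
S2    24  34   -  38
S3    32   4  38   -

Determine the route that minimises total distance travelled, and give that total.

94 miles — the shortest possible round trip.

There are 3 distinct closed tours to check (reversals are equivalent).
Hub - S1 - S2 - S3 - Hub: 28+34+38+32 = 132
Hub - S1 - S3 - S2 - Hub: 28+4+38+24 = 94
Hub - S2 - S1 - S3 - Hub: 24+34+4+32 = 94
The minimum is 94.
One optimal route: Hub → S1 → S3 → S2 → Hub (or its reverse).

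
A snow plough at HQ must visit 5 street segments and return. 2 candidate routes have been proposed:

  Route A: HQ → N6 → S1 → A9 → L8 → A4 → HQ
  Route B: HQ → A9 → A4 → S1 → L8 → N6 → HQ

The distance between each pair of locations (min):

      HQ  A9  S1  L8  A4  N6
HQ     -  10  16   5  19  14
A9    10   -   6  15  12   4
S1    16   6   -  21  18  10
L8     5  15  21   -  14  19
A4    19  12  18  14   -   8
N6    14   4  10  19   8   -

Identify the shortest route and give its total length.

Shortest is Route A, total 78 min.

Route A: 14 + 10 + 6 + 15 + 14 + 19 = 78
Route B: 10 + 12 + 18 + 21 + 19 + 14 = 94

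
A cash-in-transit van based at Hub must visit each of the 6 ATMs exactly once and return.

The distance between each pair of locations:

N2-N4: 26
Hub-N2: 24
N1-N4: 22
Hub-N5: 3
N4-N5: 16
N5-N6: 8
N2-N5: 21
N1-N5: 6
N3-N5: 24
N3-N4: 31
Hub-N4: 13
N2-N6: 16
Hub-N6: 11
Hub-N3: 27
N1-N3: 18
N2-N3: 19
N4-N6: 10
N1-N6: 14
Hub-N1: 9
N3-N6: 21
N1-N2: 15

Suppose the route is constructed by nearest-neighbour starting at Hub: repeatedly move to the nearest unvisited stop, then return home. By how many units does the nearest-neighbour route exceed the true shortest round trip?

20 longer than the optimal tour.

Hub: N5=3, N1=9, N6=11, N4=13, N2=24, N3=27 ⇒ N5
N5: N1=6, N6=8, N4=16, N2=21, N3=24 ⇒ N1
N1: N6=14, N2=15, N3=18, N4=22 ⇒ N6
N6: N4=10, N2=16, N3=21 ⇒ N4
N4: N2=26, N3=31 ⇒ N2
N2: N3=19 ⇒ N3
NN route Hub → N5 → N1 → N6 → N4 → N2 → N3 → Hub costs 105.
Optimal: Hub → N4 → N6 → N2 → N3 → N1 → N5 → Hub costs 85 (by enumerating all 360 distinct tours).
Excess = 105 − 85 = 20.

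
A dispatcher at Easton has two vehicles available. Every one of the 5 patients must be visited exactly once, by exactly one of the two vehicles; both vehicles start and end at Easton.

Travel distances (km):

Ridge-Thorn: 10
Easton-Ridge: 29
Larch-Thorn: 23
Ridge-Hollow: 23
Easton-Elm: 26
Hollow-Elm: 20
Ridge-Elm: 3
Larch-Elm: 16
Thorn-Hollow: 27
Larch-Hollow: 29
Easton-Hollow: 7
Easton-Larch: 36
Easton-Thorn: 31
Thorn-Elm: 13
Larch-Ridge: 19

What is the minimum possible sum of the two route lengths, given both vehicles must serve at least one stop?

There are 2^4 − 1 = 15 ways to divide the 5 stops into two non-empty groups. For each, the best each vehicle can do is its own shortest tour through its group:
  {Larch} + {Ridge, Thorn, Hollow, Elm}: 72 + 71 = 143
  {Ridge} + {Larch, Thorn, Hollow, Elm}: 58 + 96 = 154
  {Larch, Ridge} + {Thorn, Hollow, Elm}: 84 + 71 = 155
  {Thorn} + {Larch, Ridge, Hollow, Elm}: 62 + 84 = 146
  {Larch, Thorn} + {Ridge, Hollow, Elm}: 90 + 59 = 149
  {Ridge, Thorn} + {Larch, Hollow, Elm}: 70 + 78 = 148
  … (15 splits in total)
  {Hollow} + {Larch, Ridge, Thorn, Elm}: 14 + 96 = 110  ← best
Best: vehicle 1 Easton → Hollow → Easton = 14; vehicle 2 Easton → Larch → Elm → Ridge → Thorn → Easton = 96; combined 110.

110 km — the smallest possible combined total.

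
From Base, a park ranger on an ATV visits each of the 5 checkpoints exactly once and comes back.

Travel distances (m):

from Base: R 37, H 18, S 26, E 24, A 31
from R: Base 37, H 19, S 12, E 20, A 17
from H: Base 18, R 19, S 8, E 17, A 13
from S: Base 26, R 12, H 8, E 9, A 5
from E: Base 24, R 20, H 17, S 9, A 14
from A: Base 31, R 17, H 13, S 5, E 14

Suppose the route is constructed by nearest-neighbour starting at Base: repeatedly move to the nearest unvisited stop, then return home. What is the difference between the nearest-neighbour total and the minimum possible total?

Excess over optimum: 10 m.

Base: H=18, E=24, S=26, A=31, R=37 ⇒ H
H: S=8, A=13, E=17, R=19 ⇒ S
S: A=5, E=9, R=12 ⇒ A
A: E=14, R=17 ⇒ E
E: R=20 ⇒ R
NN route Base → H → S → A → E → R → Base costs 102.
Optimal: Base → H → R → S → A → E → Base costs 92 (by enumerating all 60 distinct tours).
Excess = 102 − 92 = 10.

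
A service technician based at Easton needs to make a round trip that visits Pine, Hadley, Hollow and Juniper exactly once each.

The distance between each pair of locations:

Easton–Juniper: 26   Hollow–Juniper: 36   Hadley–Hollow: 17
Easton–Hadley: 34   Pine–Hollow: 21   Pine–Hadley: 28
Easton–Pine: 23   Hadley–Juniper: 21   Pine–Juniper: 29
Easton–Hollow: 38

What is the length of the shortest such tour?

108 — the shortest possible round trip.

Easton-Pine-Hadley-Hollow-Juniper-Easton: 23+28+17+36+26 = 130
Easton-Pine-Hadley-Juniper-Hollow-Easton: 23+28+21+36+38 = 146
Easton-Pine-Hollow-Hadley-Juniper-Easton: 23+21+17+21+26 = 108
Easton-Pine-Hollow-Juniper-Hadley-Easton: 23+21+36+21+34 = 135
Easton-Pine-Juniper-Hadley-Hollow-Easton: 23+29+21+17+38 = 128
Easton-Pine-Juniper-Hollow-Hadley-Easton: 23+29+36+17+34 = 139
Easton-Hadley-Pine-Hollow-Juniper-Easton: 34+28+21+36+26 = 145
Easton-Hadley-Pine-Juniper-Hollow-Easton: 34+28+29+36+38 = 165
Easton-Hadley-Hollow-Pine-Juniper-Easton: 34+17+21+29+26 = 127
Easton-Hadley-Juniper-Pine-Hollow-Easton: 34+21+29+21+38 = 143
Easton-Hollow-Pine-Hadley-Juniper-Easton: 38+21+28+21+26 = 134
Easton-Hollow-Hadley-Pine-Juniper-Easton: 38+17+28+29+26 = 138
The minimum is 108.
One optimal route: Easton → Pine → Hollow → Hadley → Juniper → Easton (or its reverse).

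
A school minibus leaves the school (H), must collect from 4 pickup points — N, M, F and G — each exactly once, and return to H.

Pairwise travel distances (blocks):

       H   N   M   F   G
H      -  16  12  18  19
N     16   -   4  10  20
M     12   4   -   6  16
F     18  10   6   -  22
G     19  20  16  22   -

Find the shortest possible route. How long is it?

Minimum total distance: 67 blocks.

There are 12 distinct closed tours to check (reversals are equivalent).
H → N → M → F → G → H: 16+4+6+22+19 = 67
H → N → M → G → F → H: 16+4+16+22+18 = 76
H → N → F → M → G → H: 16+10+6+16+19 = 67
H → N → F → G → M → H: 16+10+22+16+12 = 76
H → N → G → M → F → H: 16+20+16+6+18 = 76
H → N → G → F → M → H: 16+20+22+6+12 = 76
H → M → N → F → G → H: 12+4+10+22+19 = 67
H → M → N → G → F → H: 12+4+20+22+18 = 76
H → M → F → N → G → H: 12+6+10+20+19 = 67
H → M → G → N → F → H: 12+16+20+10+18 = 76
H → F → N → M → G → H: 18+10+4+16+19 = 67
H → F → M → N → G → H: 18+6+4+20+19 = 67
The minimum is 67.
One optimal route: H → N → M → F → G → H (or its reverse).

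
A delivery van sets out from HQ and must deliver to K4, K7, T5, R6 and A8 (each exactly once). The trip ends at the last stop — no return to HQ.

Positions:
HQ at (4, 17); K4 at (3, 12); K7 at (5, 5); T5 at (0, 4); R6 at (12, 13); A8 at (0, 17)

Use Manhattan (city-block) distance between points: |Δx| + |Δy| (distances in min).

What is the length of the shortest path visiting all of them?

Minimum one-way distance = 42 min.

There are 5! = 120 possible orderings.
HQ - K4 - K7 - T5 - R6 - A8: 6+9+6+21+16 = 58
HQ - K4 - K7 - T5 - A8 - R6: 6+9+6+13+16 = 50
HQ - K4 - K7 - R6 - T5 - A8: 6+9+15+21+13 = 64
HQ - K4 - K7 - R6 - A8 - T5: 6+9+15+16+13 = 59
HQ - K4 - K7 - A8 - T5 - R6: 6+9+17+13+21 = 66
HQ - K4 - K7 - A8 - R6 - T5: 6+9+17+16+21 = 69
HQ - K4 - T5 - K7 - R6 - A8: 6+11+6+15+16 = 54
HQ - K4 - T5 - K7 - A8 - R6: 6+11+6+17+16 = 56
HQ - K4 - T5 - R6 - K7 - A8: 6+11+21+15+17 = 70
HQ - K4 - T5 - R6 - A8 - K7: 6+11+21+16+17 = 71
HQ - K4 - T5 - A8 - K7 - R6: 6+11+13+17+15 = 62
HQ - K4 - T5 - A8 - R6 - K7: 6+11+13+16+15 = 61
HQ - K4 - R6 - K7 - T5 - A8: 6+10+15+6+13 = 50
HQ - K4 - R6 - K7 - A8 - T5: 6+10+15+17+13 = 61
… (106 more)
HQ - A8 - T5 - K7 - K4 - R6: 4+13+6+9+10 = 42  ← best
The minimum is 42.
One shortest path: HQ → A8 → T5 → K7 → K4 → R6.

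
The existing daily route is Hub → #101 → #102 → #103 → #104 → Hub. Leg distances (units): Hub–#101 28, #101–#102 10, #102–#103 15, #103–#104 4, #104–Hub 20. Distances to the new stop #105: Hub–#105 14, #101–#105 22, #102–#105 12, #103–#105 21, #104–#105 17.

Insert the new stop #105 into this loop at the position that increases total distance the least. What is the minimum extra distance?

+8 — insert #105 between Hub and #101.

Insertion cost between consecutive stops i–j is d(i,#105) + d(#105,j) − d(i,j):
  between Hub and #101: 14 + 22 − 28 = 8
  between #101 and #102: 22 + 12 − 10 = 24
  between #102 and #103: 12 + 21 − 15 = 18
  between #103 and #104: 21 + 17 − 4 = 34
  between #104 and Hub: 17 + 14 − 20 = 11
Cheapest insertion is between Hub and #101, adding 8.
New total = 77 + 8 = 85.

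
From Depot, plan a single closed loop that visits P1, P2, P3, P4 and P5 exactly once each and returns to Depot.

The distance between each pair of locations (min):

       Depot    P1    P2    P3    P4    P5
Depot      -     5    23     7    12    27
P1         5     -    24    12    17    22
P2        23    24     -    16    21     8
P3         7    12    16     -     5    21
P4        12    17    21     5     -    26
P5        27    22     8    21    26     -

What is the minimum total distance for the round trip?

68 min — the shortest possible round trip.

There are 60 distinct closed tours to check (reversals are equivalent).
Depot → P1 → P2 → P3 → P4 → P5 → Depot: 5+24+16+5+26+27 = 103
Depot → P1 → P2 → P3 → P5 → P4 → Depot: 5+24+16+21+26+12 = 104
Depot → P1 → P2 → P4 → P3 → P5 → Depot: 5+24+21+5+21+27 = 103
Depot → P1 → P2 → P4 → P5 → P3 → Depot: 5+24+21+26+21+7 = 104
Depot → P1 → P2 → P5 → P3 → P4 → Depot: 5+24+8+21+5+12 = 75
Depot → P1 → P2 → P5 → P4 → P3 → Depot: 5+24+8+26+5+7 = 75
Depot → P1 → P3 → P2 → P4 → P5 → Depot: 5+12+16+21+26+27 = 107
Depot → P1 → P3 → P2 → P5 → P4 → Depot: 5+12+16+8+26+12 = 79
Depot → P1 → P3 → P4 → P2 → P5 → Depot: 5+12+5+21+8+27 = 78
Depot → P1 → P3 → P4 → P5 → P2 → Depot: 5+12+5+26+8+23 = 79
Depot → P1 → P3 → P5 → P2 → P4 → Depot: 5+12+21+8+21+12 = 79
Depot → P1 → P3 → P5 → P4 → P2 → Depot: 5+12+21+26+21+23 = 108
Depot → P1 → P4 → P2 → P3 → P5 → Depot: 5+17+21+16+21+27 = 107
Depot → P1 → P4 → P2 → P5 → P3 → Depot: 5+17+21+8+21+7 = 79
… (46 more)
Depot → P1 → P5 → P2 → P3 → P4 → Depot: 5+22+8+16+5+12 = 68  ← best
The minimum is 68.
One optimal route: Depot → P1 → P5 → P2 → P3 → P4 → Depot (or its reverse).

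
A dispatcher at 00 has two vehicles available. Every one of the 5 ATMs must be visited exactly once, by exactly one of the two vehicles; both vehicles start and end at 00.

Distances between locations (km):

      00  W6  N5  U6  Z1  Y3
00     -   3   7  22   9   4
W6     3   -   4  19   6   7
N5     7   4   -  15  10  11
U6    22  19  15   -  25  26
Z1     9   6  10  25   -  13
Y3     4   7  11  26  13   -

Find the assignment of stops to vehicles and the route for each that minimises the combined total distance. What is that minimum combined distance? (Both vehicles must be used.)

Try each way of splitting the stops between the two vehicles (each non-empty) and, for each split, find the best tour for each vehicle:
  {W6} + {N5, U6, Z1, Y3}: 6 + 64 = 70
  {N5} + {W6, U6, Z1, Y3}: 14 + 64 = 78
  {W6, N5} + {U6, Z1, Y3}: 14 + 64 = 78
  {U6} + {W6, N5, Z1, Y3}: 44 + 34 = 78
  {W6, U6} + {N5, Z1, Y3}: 44 + 34 = 78
  {N5, U6} + {W6, Z1, Y3}: 44 + 26 = 70
  … (15 splits in total)
  {W6, N5, U6, Z1} + {Y3}: 56 + 8 = 64  ← best
Best: vehicle 1 00 → W6 → N5 → U6 → Z1 → 00 = 56; vehicle 2 00 → Y3 → 00 = 8; combined 64.

Minimum combined distance: 64 km.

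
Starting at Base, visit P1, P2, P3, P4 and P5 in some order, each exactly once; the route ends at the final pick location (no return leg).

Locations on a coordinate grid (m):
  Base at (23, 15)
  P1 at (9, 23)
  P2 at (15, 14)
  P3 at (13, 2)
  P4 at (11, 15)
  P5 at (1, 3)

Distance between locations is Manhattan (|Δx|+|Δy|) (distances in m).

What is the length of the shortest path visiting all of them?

There are 5! = 120 possible orderings.
Base → P1 → P2 → P3 → P4 → P5: 22+15+14+15+22 = 88
Base → P1 → P2 → P3 → P5 → P4: 22+15+14+13+22 = 86
Base → P1 → P2 → P4 → P3 → P5: 22+15+5+15+13 = 70
Base → P1 → P2 → P4 → P5 → P3: 22+15+5+22+13 = 77
Base → P1 → P2 → P5 → P3 → P4: 22+15+25+13+15 = 90
Base → P1 → P2 → P5 → P4 → P3: 22+15+25+22+15 = 99
Base → P1 → P3 → P2 → P4 → P5: 22+25+14+5+22 = 88
Base → P1 → P3 → P2 → P5 → P4: 22+25+14+25+22 = 108
Base → P1 → P3 → P4 → P2 → P5: 22+25+15+5+25 = 92
Base → P1 → P3 → P4 → P5 → P2: 22+25+15+22+25 = 109
Base → P1 → P3 → P5 → P2 → P4: 22+25+13+25+5 = 90
Base → P1 → P3 → P5 → P4 → P2: 22+25+13+22+5 = 87
Base → P1 → P4 → P2 → P3 → P5: 22+10+5+14+13 = 64
Base → P1 → P4 → P2 → P5 → P3: 22+10+5+25+13 = 75
… (106 more)
Base → P2 → P1 → P4 → P3 → P5: 9+15+10+15+13 = 62  ← best
The minimum is 62.
One shortest path: Base → P2 → P1 → P4 → P3 → P5.

Minimum one-way distance = 62 m.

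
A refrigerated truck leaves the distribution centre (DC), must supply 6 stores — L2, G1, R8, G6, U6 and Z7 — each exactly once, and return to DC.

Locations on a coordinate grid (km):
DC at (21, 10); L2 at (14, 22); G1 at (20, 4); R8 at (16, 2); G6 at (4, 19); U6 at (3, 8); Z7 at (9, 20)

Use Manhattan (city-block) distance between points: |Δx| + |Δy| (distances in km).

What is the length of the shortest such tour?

Shortest round trip = 76 km.

There are 360 distinct closed tours to check (reversals are equivalent).
DC → L2 → G1 → R8 → G6 → U6 → Z7 → DC: 19+24+6+29+12+18+22 = 130
DC → L2 → G1 → R8 → G6 → Z7 → U6 → DC: 19+24+6+29+6+18+20 = 122
DC → L2 → G1 → R8 → U6 → G6 → Z7 → DC: 19+24+6+19+12+6+22 = 108
DC → L2 → G1 → R8 → U6 → Z7 → G6 → DC: 19+24+6+19+18+6+26 = 118
DC → L2 → G1 → R8 → Z7 → G6 → U6 → DC: 19+24+6+25+6+12+20 = 112
DC → L2 → G1 → R8 → Z7 → U6 → G6 → DC: 19+24+6+25+18+12+26 = 130
DC → L2 → G1 → G6 → R8 → U6 → Z7 → DC: 19+24+31+29+19+18+22 = 162
DC → L2 → G1 → G6 → R8 → Z7 → U6 → DC: 19+24+31+29+25+18+20 = 166
… (352 more)
DC → L2 → Z7 → G6 → U6 → R8 → G1 → DC: 19+7+6+12+19+6+7 = 76  ← best
The minimum is 76.
One optimal route: DC → L2 → Z7 → G6 → U6 → R8 → G1 → DC (or its reverse).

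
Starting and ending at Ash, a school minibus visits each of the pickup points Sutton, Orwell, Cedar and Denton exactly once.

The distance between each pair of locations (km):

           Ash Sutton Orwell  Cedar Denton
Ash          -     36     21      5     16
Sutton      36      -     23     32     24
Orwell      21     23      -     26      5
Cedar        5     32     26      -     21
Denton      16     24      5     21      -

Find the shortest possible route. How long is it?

With 4 stops there are 4!/2 = 12 distinct round trips (a route and its reverse cost the same).
Ash → Sutton → Orwell → Cedar → Denton → Ash: 36+23+26+21+16 = 122
Ash → Sutton → Orwell → Denton → Cedar → Ash: 36+23+5+21+5 = 90
Ash → Sutton → Cedar → Orwell → Denton → Ash: 36+32+26+5+16 = 115
Ash → Sutton → Cedar → Denton → Orwell → Ash: 36+32+21+5+21 = 115
Ash → Sutton → Denton → Orwell → Cedar → Ash: 36+24+5+26+5 = 96
Ash → Sutton → Denton → Cedar → Orwell → Ash: 36+24+21+26+21 = 128
Ash → Orwell → Sutton → Cedar → Denton → Ash: 21+23+32+21+16 = 113
Ash → Orwell → Sutton → Denton → Cedar → Ash: 21+23+24+21+5 = 94
Ash → Orwell → Cedar → Sutton → Denton → Ash: 21+26+32+24+16 = 119
Ash → Orwell → Denton → Sutton → Cedar → Ash: 21+5+24+32+5 = 87
Ash → Cedar → Sutton → Orwell → Denton → Ash: 5+32+23+5+16 = 81
Ash → Cedar → Orwell → Sutton → Denton → Ash: 5+26+23+24+16 = 94
The minimum is 81.
One optimal route: Ash → Cedar → Sutton → Orwell → Denton → Ash (or its reverse).

Shortest round trip = 81 km.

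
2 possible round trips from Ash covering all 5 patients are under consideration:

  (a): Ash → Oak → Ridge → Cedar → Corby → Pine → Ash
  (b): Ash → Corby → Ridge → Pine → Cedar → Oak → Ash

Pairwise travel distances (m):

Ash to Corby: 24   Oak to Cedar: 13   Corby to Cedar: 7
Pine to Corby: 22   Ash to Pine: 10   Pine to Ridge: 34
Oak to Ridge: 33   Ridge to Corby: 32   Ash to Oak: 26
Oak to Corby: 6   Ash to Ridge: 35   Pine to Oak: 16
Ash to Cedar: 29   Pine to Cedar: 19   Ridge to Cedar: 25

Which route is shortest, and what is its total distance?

(a): 26 + 33 + 25 + 7 + 22 + 10 = 123
(b): 24 + 32 + 34 + 19 + 13 + 26 = 148

Shortest is (a), total 123 m.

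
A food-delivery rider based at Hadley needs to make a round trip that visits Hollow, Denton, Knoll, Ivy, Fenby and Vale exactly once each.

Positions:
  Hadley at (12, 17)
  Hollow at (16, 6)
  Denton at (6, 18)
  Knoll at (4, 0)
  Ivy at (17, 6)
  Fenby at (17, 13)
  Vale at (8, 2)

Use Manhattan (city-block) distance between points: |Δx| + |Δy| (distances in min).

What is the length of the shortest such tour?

With 6 stops there are 6!/2 = 360 distinct round trips (a route and its reverse cost the same).
Hadley → Hollow → Denton → Knoll → Ivy → Fenby → Vale → Hadley: 15+22+20+19+7+20+19 = 122
Hadley → Hollow → Denton → Knoll → Ivy → Vale → Fenby → Hadley: 15+22+20+19+13+20+9 = 118
Hadley → Hollow → Denton → Knoll → Fenby → Ivy → Vale → Hadley: 15+22+20+26+7+13+19 = 122
Hadley → Hollow → Denton → Knoll → Fenby → Vale → Ivy → Hadley: 15+22+20+26+20+13+16 = 132
Hadley → Hollow → Denton → Knoll → Vale → Ivy → Fenby → Hadley: 15+22+20+6+13+7+9 = 92
Hadley → Hollow → Denton → Knoll → Vale → Fenby → Ivy → Hadley: 15+22+20+6+20+7+16 = 106
Hadley → Hollow → Denton → Ivy → Knoll → Fenby → Vale → Hadley: 15+22+23+19+26+20+19 = 144
Hadley → Hollow → Denton → Ivy → Knoll → Vale → Fenby → Hadley: 15+22+23+19+6+20+9 = 114
… (352 more)
Hadley → Denton → Knoll → Vale → Hollow → Ivy → Fenby → Hadley: 7+20+6+12+1+7+9 = 62  ← best
The minimum is 62.
One optimal route: Hadley → Denton → Knoll → Vale → Hollow → Ivy → Fenby → Hadley (or its reverse).

Minimum total distance: 62 min.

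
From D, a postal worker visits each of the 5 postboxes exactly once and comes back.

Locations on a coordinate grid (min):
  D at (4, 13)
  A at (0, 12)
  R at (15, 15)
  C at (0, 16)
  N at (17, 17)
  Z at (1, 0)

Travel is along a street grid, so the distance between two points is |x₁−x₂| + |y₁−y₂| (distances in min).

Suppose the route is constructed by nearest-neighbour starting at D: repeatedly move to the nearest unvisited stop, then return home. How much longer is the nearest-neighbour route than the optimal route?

D: A=5, C=7, R=13, Z=16, N=17 ⇒ A
A: C=4, Z=13, R=18, N=22 ⇒ C
C: R=16, Z=17, N=18 ⇒ R
R: N=4, Z=29 ⇒ N
N: Z=33 ⇒ Z
NN route D → A → C → R → N → Z → D costs 78.
Optimal: D → R → N → C → A → Z → D costs 68 (by enumerating all 60 distinct tours).
Excess = 78 − 68 = 10.

The nearest-neighbour route is 10 min longer than optimal.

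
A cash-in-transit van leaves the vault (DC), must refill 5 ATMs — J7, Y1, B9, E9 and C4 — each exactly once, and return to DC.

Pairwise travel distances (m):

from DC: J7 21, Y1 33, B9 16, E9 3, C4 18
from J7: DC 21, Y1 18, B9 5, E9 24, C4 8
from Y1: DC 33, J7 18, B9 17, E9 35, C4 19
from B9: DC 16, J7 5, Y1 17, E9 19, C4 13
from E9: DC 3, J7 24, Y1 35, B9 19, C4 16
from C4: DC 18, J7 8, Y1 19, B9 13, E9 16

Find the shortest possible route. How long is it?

With 5 stops there are 5!/2 = 60 distinct round trips (a route and its reverse cost the same).
DC-J7-Y1-B9-E9-C4-DC: 21+18+17+19+16+18 = 109
DC-J7-Y1-B9-C4-E9-DC: 21+18+17+13+16+3 = 88
DC-J7-Y1-E9-B9-C4-DC: 21+18+35+19+13+18 = 124
DC-J7-Y1-E9-C4-B9-DC: 21+18+35+16+13+16 = 119
DC-J7-Y1-C4-B9-E9-DC: 21+18+19+13+19+3 = 93
DC-J7-Y1-C4-E9-B9-DC: 21+18+19+16+19+16 = 109
DC-J7-B9-Y1-E9-C4-DC: 21+5+17+35+16+18 = 112
DC-J7-B9-Y1-C4-E9-DC: 21+5+17+19+16+3 = 81
DC-J7-B9-E9-Y1-C4-DC: 21+5+19+35+19+18 = 117
DC-J7-B9-E9-C4-Y1-DC: 21+5+19+16+19+33 = 113
DC-J7-B9-C4-Y1-E9-DC: 21+5+13+19+35+3 = 96
DC-J7-B9-C4-E9-Y1-DC: 21+5+13+16+35+33 = 123
DC-J7-E9-Y1-B9-C4-DC: 21+24+35+17+13+18 = 128
DC-J7-E9-Y1-C4-B9-DC: 21+24+35+19+13+16 = 128
… (46 more)
DC-B9-J7-Y1-C4-E9-DC: 16+5+18+19+16+3 = 77  ← best
The minimum is 77.
One optimal route: DC → B9 → J7 → Y1 → C4 → E9 → DC (or its reverse).

Shortest round trip = 77 m.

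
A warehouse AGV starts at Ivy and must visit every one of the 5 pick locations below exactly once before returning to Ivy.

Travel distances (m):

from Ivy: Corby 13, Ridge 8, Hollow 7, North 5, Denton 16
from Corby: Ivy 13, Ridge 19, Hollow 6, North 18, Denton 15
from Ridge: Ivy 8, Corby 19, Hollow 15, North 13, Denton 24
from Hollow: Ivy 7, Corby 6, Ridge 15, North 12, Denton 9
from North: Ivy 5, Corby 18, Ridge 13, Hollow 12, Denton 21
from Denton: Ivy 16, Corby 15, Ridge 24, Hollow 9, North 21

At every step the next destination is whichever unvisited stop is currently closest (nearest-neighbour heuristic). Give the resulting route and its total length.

Ivy → [North:5 / Hollow:7 / Ridge:8 / Corby:13 / Denton:16] → North (5)
North → [Hollow:12 / Ridge:13 / Corby:18 / Denton:21] → Hollow (12)
Hollow → [Corby:6 / Denton:9 / Ridge:15] → Corby (6)
Corby → [Denton:15 / Ridge:19] → Denton (15)
Denton → [Ridge:24] → Ridge (24)
Return Ridge→Ivy: 8.
Total = 5 + 12 + 6 + 15 + 24 + 8 = 70.

70 m along Ivy → North → Hollow → Corby → Denton → Ridge → Ivy.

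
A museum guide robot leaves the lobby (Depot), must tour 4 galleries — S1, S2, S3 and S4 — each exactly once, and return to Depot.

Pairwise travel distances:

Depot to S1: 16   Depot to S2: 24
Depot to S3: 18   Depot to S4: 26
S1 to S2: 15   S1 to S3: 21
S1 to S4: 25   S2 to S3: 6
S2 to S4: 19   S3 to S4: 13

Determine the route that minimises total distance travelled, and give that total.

76 — the shortest possible round trip.

There are 12 distinct closed tours to check (reversals are equivalent).
Depot→S1→S2→S3→S4→Depot: 16+15+6+13+26 = 76
Depot→S1→S2→S4→S3→Depot: 16+15+19+13+18 = 81
Depot→S1→S3→S2→S4→Depot: 16+21+6+19+26 = 88
Depot→S1→S3→S4→S2→Depot: 16+21+13+19+24 = 93
Depot→S1→S4→S2→S3→Depot: 16+25+19+6+18 = 84
Depot→S1→S4→S3→S2→Depot: 16+25+13+6+24 = 84
Depot→S2→S1→S3→S4→Depot: 24+15+21+13+26 = 99
Depot→S2→S1→S4→S3→Depot: 24+15+25+13+18 = 95
Depot→S2→S3→S1→S4→Depot: 24+6+21+25+26 = 102
Depot→S2→S4→S1→S3→Depot: 24+19+25+21+18 = 107
Depot→S3→S1→S2→S4→Depot: 18+21+15+19+26 = 99
Depot→S3→S2→S1→S4→Depot: 18+6+15+25+26 = 90
The minimum is 76.
One optimal route: Depot → S1 → S2 → S3 → S4 → Depot (or its reverse).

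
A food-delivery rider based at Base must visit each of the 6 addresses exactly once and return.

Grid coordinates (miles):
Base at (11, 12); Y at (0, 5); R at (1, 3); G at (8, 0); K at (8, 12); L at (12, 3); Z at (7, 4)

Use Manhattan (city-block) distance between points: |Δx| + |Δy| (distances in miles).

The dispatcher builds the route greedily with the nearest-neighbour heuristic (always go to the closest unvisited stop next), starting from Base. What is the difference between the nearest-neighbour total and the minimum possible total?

The nearest-neighbour route is 6 miles longer than optimal.

From Base: K=3, L=10, Z=12, G=15, Y=18, R=19 → choose K (3).
From K: Z=9, G=12, L=13, Y=15, R=16 → choose Z (9).
From Z: G=5, L=6, R=7, Y=8 → choose G (5).
From G: L=7, R=10, Y=13 → choose L (7).
From L: R=11, Y=14 → choose R (11).
From R: Y=3 → choose Y (3).
NN route Base → K → Z → G → L → R → Y → Base costs 56.
Optimal: Base → K → Y → R → Z → G → L → Base costs 50 (by enumerating all 360 distinct tours).
Excess = 56 − 50 = 6.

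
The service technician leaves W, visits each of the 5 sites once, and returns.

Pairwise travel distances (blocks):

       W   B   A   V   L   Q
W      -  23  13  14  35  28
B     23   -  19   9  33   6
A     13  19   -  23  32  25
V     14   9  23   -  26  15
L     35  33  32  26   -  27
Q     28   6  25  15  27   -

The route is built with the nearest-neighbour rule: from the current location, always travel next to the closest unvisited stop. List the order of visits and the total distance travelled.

From W: distances to unvisited — A=13, V=14, B=23, Q=28, L=35. Nearest is A (13).
From A: distances to unvisited — B=19, V=23, Q=25, L=32. Nearest is B (19).
From B: distances to unvisited — Q=6, V=9, L=33. Nearest is Q (6).
From Q: distances to unvisited — V=15, L=27. Nearest is V (15).
From V: distances to unvisited — L=26. Nearest is L (26).
Return L→W: 35.
Total = 13 + 19 + 6 + 15 + 26 + 35 = 114.

Total distance 114 blocks via the nearest-neighbour route W → A → B → Q → V → L → W.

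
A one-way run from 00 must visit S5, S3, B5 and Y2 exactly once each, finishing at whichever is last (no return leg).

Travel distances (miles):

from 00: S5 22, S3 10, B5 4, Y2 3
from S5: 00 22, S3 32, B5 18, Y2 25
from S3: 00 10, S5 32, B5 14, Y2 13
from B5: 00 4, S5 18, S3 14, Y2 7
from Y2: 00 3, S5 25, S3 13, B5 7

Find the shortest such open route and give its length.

There are 4! = 24 possible orderings.
00 → S5 → S3 → B5 → Y2: 22+32+14+7 = 75
00 → S5 → S3 → Y2 → B5: 22+32+13+7 = 74
00 → S5 → B5 → S3 → Y2: 22+18+14+13 = 67
00 → S5 → B5 → Y2 → S3: 22+18+7+13 = 60
00 → S5 → Y2 → S3 → B5: 22+25+13+14 = 74
00 → S5 → Y2 → B5 → S3: 22+25+7+14 = 68
00 → S3 → S5 → B5 → Y2: 10+32+18+7 = 67
00 → S3 → S5 → Y2 → B5: 10+32+25+7 = 74
00 → S3 → B5 → S5 → Y2: 10+14+18+25 = 67
00 → S3 → B5 → Y2 → S5: 10+14+7+25 = 56
00 → S3 → Y2 → S5 → B5: 10+13+25+18 = 66
00 → S3 → Y2 → B5 → S5: 10+13+7+18 = 48
00 → B5 → S5 → S3 → Y2: 4+18+32+13 = 67
00 → B5 → S5 → Y2 → S3: 4+18+25+13 = 60
… (10 more)
The minimum is 48.
One shortest path: 00 → S3 → Y2 → B5 → S5.

Shortest open route: 48 miles.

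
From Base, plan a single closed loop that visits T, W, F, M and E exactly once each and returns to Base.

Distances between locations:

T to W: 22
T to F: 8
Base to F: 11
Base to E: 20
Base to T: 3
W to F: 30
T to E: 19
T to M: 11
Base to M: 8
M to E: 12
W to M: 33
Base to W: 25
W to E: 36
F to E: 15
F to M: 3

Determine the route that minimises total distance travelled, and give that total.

With 5 stops there are 5!/2 = 60 distinct round trips (a route and its reverse cost the same).
Base - T - W - F - M - E - Base: 3+22+30+3+12+20 = 90
Base - T - W - F - E - M - Base: 3+22+30+15+12+8 = 90
Base - T - W - M - F - E - Base: 3+22+33+3+15+20 = 96
Base - T - W - M - E - F - Base: 3+22+33+12+15+11 = 96
Base - T - W - E - F - M - Base: 3+22+36+15+3+8 = 87
Base - T - W - E - M - F - Base: 3+22+36+12+3+11 = 87
Base - T - F - W - M - E - Base: 3+8+30+33+12+20 = 106
Base - T - F - W - E - M - Base: 3+8+30+36+12+8 = 97
Base - T - F - M - W - E - Base: 3+8+3+33+36+20 = 103
Base - T - F - M - E - W - Base: 3+8+3+12+36+25 = 87
Base - T - F - E - W - M - Base: 3+8+15+36+33+8 = 103
Base - T - F - E - M - W - Base: 3+8+15+12+33+25 = 96
Base - T - M - W - F - E - Base: 3+11+33+30+15+20 = 112
Base - T - M - W - E - F - Base: 3+11+33+36+15+11 = 109
… (46 more)
The minimum is 87.
One optimal route: Base → T → W → E → F → M → Base (or its reverse).

Minimum total distance: 87.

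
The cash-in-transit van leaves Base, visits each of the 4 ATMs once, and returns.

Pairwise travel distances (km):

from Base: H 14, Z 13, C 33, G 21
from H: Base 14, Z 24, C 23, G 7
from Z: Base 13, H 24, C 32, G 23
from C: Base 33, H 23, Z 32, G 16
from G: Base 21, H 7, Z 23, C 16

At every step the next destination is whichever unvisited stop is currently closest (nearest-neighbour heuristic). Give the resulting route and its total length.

99 km along Base → Z → G → H → C → Base.

From Base: distances to unvisited — Z=13, H=14, G=21, C=33. Nearest is Z (13).
From Z: distances to unvisited — G=23, H=24, C=32. Nearest is G (23).
From G: distances to unvisited — H=7, C=16. Nearest is H (7).
From H: distances to unvisited — C=23. Nearest is C (23).
Return C→Base: 33.
Total = 13 + 23 + 7 + 23 + 33 = 99.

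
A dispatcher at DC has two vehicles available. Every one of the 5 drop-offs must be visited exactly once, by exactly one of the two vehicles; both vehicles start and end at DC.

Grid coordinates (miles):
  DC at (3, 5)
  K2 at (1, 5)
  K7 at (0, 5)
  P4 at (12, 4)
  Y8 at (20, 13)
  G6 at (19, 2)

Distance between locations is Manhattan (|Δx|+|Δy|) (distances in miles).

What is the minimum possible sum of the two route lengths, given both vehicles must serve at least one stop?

Try each way of splitting the stops between the two vehicles (each non-empty) and, for each split, find the best tour for each vehicle:
  {K2} + {K7, P4, Y8, G6}: 4 + 62 = 66
  {K7} + {K2, P4, Y8, G6}: 6 + 60 = 66
  {K2, K7} + {P4, Y8, G6}: 6 + 56 = 62
  {P4} + {K2, K7, Y8, G6}: 20 + 62 = 82
  {K2, P4} + {K7, Y8, G6}: 24 + 62 = 86
  {K7, P4} + {K2, Y8, G6}: 26 + 60 = 86
  … (15 splits in total)
Best: vehicle 1 DC → K2 → K7 → DC = 6; vehicle 2 DC → P4 → G6 → Y8 → DC = 56; combined 62.

62 miles — the smallest possible combined total.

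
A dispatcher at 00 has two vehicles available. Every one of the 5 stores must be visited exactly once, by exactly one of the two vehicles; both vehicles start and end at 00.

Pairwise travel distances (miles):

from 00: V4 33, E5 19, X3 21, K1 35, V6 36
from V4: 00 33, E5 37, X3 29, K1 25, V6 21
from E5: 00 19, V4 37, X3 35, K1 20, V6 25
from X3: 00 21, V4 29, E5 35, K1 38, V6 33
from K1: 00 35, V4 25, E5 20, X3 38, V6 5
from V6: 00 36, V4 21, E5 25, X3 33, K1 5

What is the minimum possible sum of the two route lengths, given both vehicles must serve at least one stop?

Check every non-empty split of the stops between the two vehicles; for each half take its own optimal tour:
  {V4} + {E5, X3, K1, V6}: 66 + 98 = 164
  {E5} + {V4, X3, K1, V6}: 38 + 111 = 149
  {V4, E5} + {X3, K1, V6}: 89 + 94 = 183
  {X3} + {V4, E5, K1, V6}: 42 + 98 = 140
  {V4, X3} + {E5, K1, V6}: 83 + 80 = 163
  {E5, X3} + {V4, K1, V6}: 75 + 94 = 169
  … (15 splits in total)
Best: vehicle 1 00 → X3 → 00 = 42; vehicle 2 00 → V4 → V6 → K1 → E5 → 00 = 98; combined 140.

Minimum combined distance: 140 miles.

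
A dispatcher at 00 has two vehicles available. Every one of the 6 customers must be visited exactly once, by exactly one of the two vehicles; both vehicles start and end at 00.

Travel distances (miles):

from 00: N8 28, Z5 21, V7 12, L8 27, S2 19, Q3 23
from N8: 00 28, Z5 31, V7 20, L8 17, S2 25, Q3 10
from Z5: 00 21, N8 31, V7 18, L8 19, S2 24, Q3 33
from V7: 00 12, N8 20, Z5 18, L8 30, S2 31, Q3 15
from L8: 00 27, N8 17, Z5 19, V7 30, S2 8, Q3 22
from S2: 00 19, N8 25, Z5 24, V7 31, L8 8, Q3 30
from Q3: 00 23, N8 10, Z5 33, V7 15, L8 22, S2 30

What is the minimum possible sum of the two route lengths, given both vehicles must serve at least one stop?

Minimum combined distance: 123 miles.

Check every non-empty split of the stops between the two vehicles; for each half take its own optimal tour:
  {N8} + {Z5, V7, L8, S2, Q3}: 56 + 102 = 158
  {Z5} + {N8, V7, L8, S2, Q3}: 42 + 81 = 123
  {N8, Z5} + {V7, L8, S2, Q3}: 80 + 76 = 156
  {V7} + {N8, Z5, L8, S2, Q3}: 24 + 103 = 127
  {N8, V7} + {Z5, L8, S2, Q3}: 60 + 98 = 158
  {Z5, V7} + {N8, L8, S2, Q3}: 51 + 77 = 128
  … (31 splits in total)
Best: vehicle 1 00 → Z5 → 00 = 42; vehicle 2 00 → V7 → Q3 → N8 → L8 → S2 → 00 = 81; combined 123.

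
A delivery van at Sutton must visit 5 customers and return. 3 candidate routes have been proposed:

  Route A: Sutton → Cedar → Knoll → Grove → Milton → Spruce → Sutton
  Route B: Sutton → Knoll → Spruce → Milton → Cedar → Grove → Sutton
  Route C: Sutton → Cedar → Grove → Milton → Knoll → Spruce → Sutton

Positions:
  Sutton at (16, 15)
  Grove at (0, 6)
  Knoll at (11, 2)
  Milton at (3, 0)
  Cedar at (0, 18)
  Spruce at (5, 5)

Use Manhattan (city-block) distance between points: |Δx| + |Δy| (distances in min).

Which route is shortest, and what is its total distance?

Shortest is Route C, total 80 min.

Route A: 19 + 27 + 15 + 9 + 7 + 21 = 98
Route B: 18 + 9 + 7 + 21 + 12 + 25 = 92
Route C: 19 + 12 + 9 + 10 + 9 + 21 = 80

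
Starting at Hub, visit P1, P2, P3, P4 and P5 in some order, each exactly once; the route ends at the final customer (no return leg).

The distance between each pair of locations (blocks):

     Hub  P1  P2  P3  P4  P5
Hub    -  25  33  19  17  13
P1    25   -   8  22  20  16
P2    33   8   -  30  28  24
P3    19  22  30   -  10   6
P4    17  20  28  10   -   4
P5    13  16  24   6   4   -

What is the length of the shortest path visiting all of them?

Shortest open route: 57 blocks.

There are 5! = 120 possible orderings.
Hub → P1 → P2 → P3 → P4 → P5: 25+8+30+10+4 = 77
Hub → P1 → P2 → P3 → P5 → P4: 25+8+30+6+4 = 73
Hub → P1 → P2 → P4 → P3 → P5: 25+8+28+10+6 = 77
Hub → P1 → P2 → P4 → P5 → P3: 25+8+28+4+6 = 71
Hub → P1 → P2 → P5 → P3 → P4: 25+8+24+6+10 = 73
Hub → P1 → P2 → P5 → P4 → P3: 25+8+24+4+10 = 71
Hub → P1 → P3 → P2 → P4 → P5: 25+22+30+28+4 = 109
Hub → P1 → P3 → P2 → P5 → P4: 25+22+30+24+4 = 105
Hub → P1 → P3 → P4 → P2 → P5: 25+22+10+28+24 = 109
Hub → P1 → P3 → P4 → P5 → P2: 25+22+10+4+24 = 85
Hub → P1 → P3 → P5 → P2 → P4: 25+22+6+24+28 = 105
Hub → P1 → P3 → P5 → P4 → P2: 25+22+6+4+28 = 85
Hub → P1 → P4 → P2 → P3 → P5: 25+20+28+30+6 = 109
Hub → P1 → P4 → P2 → P5 → P3: 25+20+28+24+6 = 103
… (106 more)
Hub → P3 → P4 → P5 → P1 → P2: 19+10+4+16+8 = 57  ← best
The minimum is 57.
One shortest path: Hub → P3 → P4 → P5 → P1 → P2.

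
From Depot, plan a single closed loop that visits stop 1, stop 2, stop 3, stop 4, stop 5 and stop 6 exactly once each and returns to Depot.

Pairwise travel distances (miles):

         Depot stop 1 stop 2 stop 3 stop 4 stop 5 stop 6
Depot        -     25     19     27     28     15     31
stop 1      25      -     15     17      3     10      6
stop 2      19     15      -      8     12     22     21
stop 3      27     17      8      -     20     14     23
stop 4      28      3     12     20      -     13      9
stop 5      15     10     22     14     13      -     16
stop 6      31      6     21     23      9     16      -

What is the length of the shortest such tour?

87 miles — the shortest possible round trip.

Depot → stop 1 → stop 2 → stop 3 → stop 4 → stop 5 → stop 6 → Depot: 25+15+8+20+13+16+31 = 128
Depot → stop 1 → stop 2 → stop 3 → stop 4 → stop 6 → stop 5 → Depot: 25+15+8+20+9+16+15 = 108
Depot → stop 1 → stop 2 → stop 3 → stop 5 → stop 4 → stop 6 → Depot: 25+15+8+14+13+9+31 = 115
Depot → stop 1 → stop 2 → stop 3 → stop 5 → stop 6 → stop 4 → Depot: 25+15+8+14+16+9+28 = 115
Depot → stop 1 → stop 2 → stop 3 → stop 6 → stop 4 → stop 5 → Depot: 25+15+8+23+9+13+15 = 108
Depot → stop 1 → stop 2 → stop 3 → stop 6 → stop 5 → stop 4 → Depot: 25+15+8+23+16+13+28 = 128
Depot → stop 1 → stop 2 → stop 4 → stop 3 → stop 5 → stop 6 → Depot: 25+15+12+20+14+16+31 = 133
Depot → stop 1 → stop 2 → stop 4 → stop 3 → stop 6 → stop 5 → Depot: 25+15+12+20+23+16+15 = 126
… (352 more)
Depot → stop 2 → stop 3 → stop 1 → stop 4 → stop 6 → stop 5 → Depot: 19+8+17+3+9+16+15 = 87  ← best
The minimum is 87.
One optimal route: Depot → stop 2 → stop 3 → stop 1 → stop 4 → stop 6 → stop 5 → Depot (or its reverse).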